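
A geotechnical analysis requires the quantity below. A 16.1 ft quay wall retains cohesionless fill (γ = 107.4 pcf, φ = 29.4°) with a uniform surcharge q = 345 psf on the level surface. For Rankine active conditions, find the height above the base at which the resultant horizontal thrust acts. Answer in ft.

6.13 ft

K_a = 0.3415.
Triangular part P₁ = ½K_aγH² = 4753 at H/3 = 5.367 ft; rectangular part P₂ = K_a q H = 1897 at H/2 = 8.050 ft.
ȳ = (P₁·5.367 + P₂·8.050)/(P₁+P₂) = 6.132 ft.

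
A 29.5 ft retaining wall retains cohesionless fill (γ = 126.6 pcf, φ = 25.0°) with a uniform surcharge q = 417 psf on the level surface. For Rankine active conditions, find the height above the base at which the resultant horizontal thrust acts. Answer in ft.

K_a = 0.4059.
Triangular part P₁ = ½K_aγH² = 22360 at H/3 = 9.833 ft; rectangular part P₂ = K_a q H = 4993 at H/2 = 14.75 ft.
ȳ = (P₁·9.833 + P₂·14.75)/(P₁+P₂) = 10.73 ft.

10.7 ft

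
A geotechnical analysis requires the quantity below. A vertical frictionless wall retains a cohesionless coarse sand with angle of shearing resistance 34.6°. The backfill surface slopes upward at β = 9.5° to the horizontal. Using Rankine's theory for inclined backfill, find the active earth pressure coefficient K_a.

0.286

K_a = cos β · (cos β − √(cos²β − cos²φ)) / (cos β + √(cos²β − cos²φ)).
cos β = 0.9863, cos φ = 0.8231, √(cos²β − cos²φ) = 0.5433.
K_a = 0.9863 × (0.9863 − 0.5433)/(0.9863 + 0.5433) = 0.2856.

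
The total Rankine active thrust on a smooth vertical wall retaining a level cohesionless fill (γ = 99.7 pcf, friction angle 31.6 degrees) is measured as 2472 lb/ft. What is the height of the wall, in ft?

12.6 ft

K_a = 0.3123. P_a = ½ K_a γ H² ⇒ H = √(2P_a/(K_a γ)).
H = √(2×2472/(0.3123×99.7)) = 12.60 ft.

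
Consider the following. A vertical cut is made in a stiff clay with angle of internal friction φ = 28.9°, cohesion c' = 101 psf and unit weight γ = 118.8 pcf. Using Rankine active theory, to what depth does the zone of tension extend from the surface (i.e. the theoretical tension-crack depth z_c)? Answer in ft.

2.88 ft

K_a = tan²(45° − 28.9°/2) = 0.3484; √K_a = 0.5902.
The active pressure is zero where K_a γ z = 2c√K_a, so z_c = 2c/(γ√K_a) = 2×101/(118.8×0.5902) = 2.881 ft.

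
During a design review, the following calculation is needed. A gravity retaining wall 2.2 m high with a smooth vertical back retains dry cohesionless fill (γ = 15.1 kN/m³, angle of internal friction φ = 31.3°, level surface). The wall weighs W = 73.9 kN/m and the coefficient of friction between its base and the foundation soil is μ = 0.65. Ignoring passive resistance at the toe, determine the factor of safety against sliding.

4.16

K_a = tan²(45° − 31.3°/2) = 0.3162.
P_a = ½K_aγH² = 0.5×0.3162×15.1×2.2² = 11.55 kN/m, acting at H/3 = 0.7333 m above the base.
FS_sliding = μW / P_a = 0.65×73.9 / 11.55 = 4.157.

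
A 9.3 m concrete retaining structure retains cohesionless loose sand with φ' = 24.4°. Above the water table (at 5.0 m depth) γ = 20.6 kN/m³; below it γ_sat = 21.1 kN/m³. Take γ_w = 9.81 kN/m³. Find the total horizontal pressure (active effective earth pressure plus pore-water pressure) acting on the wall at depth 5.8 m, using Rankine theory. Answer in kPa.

54.4 kPa

K_a = (1 − sin φ)/(1 + sin φ) = 0.4153.
γ' = 21.1 − 9.81 = 11.29 kN/m³.
Effective vertical stress at 5.8 m: σ'_v = 20.6×5.0 + 11.29×0.800 = 112.0 kPa.
σ'_h = K_a σ'_v = 0.4153 × 112.0 = 46.53 kPa; u = γ_w × 0.800 = 7.848 kPa.
Total σ_h = 46.53 + 7.848 = 54.38 kPa.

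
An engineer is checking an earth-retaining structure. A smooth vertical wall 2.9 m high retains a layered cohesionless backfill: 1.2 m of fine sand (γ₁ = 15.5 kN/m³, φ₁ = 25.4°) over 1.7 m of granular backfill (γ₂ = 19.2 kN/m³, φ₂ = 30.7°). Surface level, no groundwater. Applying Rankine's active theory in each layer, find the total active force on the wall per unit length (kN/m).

K_a1 = tan²(45°−25.4°/2) = 0.3996; K_a2 = tan²(45°−30.7°/2) = 0.3240.
Layer 1: σ at base = K_a1 γ₁ h₁ = 7.433 kPa; P₁ = ½×7.433×1.2 = 4.460.
Layer 2: σ_v at top = γ₁h₁ = 18.60; σ_h top = K_a2×18.60 = 6.027; σ_h base = K_a2×(18.60+19.2×1.7) = 16.60.
P₂ = ½(6.027+16.60)×1.7 = 19.24. Total P_a = 4.460+19.24 = 23.70 kN/m.

23.7 kN/m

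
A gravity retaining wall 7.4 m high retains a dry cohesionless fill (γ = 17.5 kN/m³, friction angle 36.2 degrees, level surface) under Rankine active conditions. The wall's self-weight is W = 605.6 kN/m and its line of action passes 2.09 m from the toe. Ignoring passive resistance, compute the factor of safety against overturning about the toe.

4.16

K_a = tan²(45° − 36.2°/2) = 0.2574.
P_a = ½K_aγH² = 0.5×0.2574×17.5×7.4² = 123.3 kN/m, acting at H/3 = 2.467 m above the base.
Overturning moment M_o = P_a × H/3 = 123.3 × 2.467 = 304.2.
Resisting moment M_r = W × 2.09 = 605.6 × 2.09 = 1266.
FS_overturning = M_r/M_o = 1266/304.2 = 4.161.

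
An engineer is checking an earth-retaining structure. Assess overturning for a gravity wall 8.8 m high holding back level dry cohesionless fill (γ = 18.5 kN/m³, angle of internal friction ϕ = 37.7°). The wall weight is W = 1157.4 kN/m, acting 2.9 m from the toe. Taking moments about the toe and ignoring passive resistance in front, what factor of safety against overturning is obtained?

K_a = tan²(45° − 37.7°/2) = 0.2411.
P_a = ½K_aγH² = 0.5×0.2411×18.5×8.8² = 172.7 kN/m, acting at H/3 = 2.933 m above the base.
Overturning moment M_o = P_a × H/3 = 172.7 × 2.933 = 506.5.
Resisting moment M_r = W × 2.9 = 1157.4 × 2.9 = 3356.
FS_overturning = M_r/M_o = 3356/506.5 = 6.627.

6.63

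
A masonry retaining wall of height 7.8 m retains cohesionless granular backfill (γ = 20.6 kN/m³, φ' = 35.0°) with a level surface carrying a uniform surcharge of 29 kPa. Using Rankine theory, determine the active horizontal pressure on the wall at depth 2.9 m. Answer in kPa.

K_a = (1 − sin φ)/(1 + sin φ) = 0.2710.
σ_v = γz + q = 20.6 × 2.9 + 29 = 88.74 kPa.
σ_h = K_a σ_v = 0.2710 × 88.74 = 24.05 kPa.

24.0 kPa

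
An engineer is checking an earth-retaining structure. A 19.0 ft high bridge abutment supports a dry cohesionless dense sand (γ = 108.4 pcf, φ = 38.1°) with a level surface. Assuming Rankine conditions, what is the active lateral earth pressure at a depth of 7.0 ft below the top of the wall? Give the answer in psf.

K_a = (1 − sin φ)/(1 + sin φ) = 0.2368.
σ_h = K_a γ z = 0.2368 × 108.4 × 7.0 = 179.7 psf.

180 psf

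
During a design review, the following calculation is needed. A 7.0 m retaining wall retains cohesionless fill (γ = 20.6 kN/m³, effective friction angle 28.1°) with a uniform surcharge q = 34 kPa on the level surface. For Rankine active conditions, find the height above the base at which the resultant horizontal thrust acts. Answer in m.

K_a = 0.3596.
Triangular part P₁ = ½K_aγH² = 181.5 at H/3 = 2.333 m; rectangular part P₂ = K_a q H = 85.59 at H/2 = 3.500 m.
ȳ = (P₁·2.333 + P₂·3.500)/(P₁+P₂) = 2.707 m.

2.71 m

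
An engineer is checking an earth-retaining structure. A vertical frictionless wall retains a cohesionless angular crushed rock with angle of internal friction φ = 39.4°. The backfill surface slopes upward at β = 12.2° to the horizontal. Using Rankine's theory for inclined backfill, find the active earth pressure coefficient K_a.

K_a = cos β · (cos β − √(cos²β − cos²φ)) / (cos β + √(cos²β − cos²φ)).
cos β = 0.9774, cos φ = 0.7727, √(cos²β − cos²φ) = 0.5985.
K_a = 0.9774 × (0.9774 − 0.5985)/(0.9774 + 0.5985) = 0.2350.

0.235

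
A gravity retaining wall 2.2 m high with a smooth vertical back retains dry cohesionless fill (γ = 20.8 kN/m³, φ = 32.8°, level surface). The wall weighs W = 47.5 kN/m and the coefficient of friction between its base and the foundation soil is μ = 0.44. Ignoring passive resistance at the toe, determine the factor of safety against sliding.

1.40

K_a = tan²(45° − 32.8°/2) = 0.2973.
P_a = ½K_aγH² = 0.5×0.2973×20.8×2.2² = 14.96 kN/m, acting at H/3 = 0.7333 m above the base.
FS_sliding = μW / P_a = 0.44×47.5 / 14.96 = 1.397.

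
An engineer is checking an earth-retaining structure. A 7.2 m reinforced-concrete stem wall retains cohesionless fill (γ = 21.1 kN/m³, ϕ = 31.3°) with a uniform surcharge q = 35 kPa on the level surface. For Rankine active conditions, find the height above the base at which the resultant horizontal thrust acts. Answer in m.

2.78 m

K_a = 0.3162.
Triangular part P₁ = ½K_aγH² = 172.9 at H/3 = 2.400 m; rectangular part P₂ = K_a q H = 79.68 at H/2 = 3.600 m.
ȳ = (P₁·2.400 + P₂·3.600)/(P₁+P₂) = 2.779 m.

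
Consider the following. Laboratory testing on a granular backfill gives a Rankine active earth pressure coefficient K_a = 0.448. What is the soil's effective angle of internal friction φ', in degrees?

22.4°

K_a = tan²(45° − φ/2) ⇒ 45° − φ/2 = arctan(√0.448) = 33.80°.
φ = 2(45° − 33.80°) = 22.41°.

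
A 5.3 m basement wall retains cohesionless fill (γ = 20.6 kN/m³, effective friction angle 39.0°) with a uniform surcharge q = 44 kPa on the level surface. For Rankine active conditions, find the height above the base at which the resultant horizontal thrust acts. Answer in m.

K_a = 0.2275.
Triangular part P₁ = ½K_aγH² = 65.82 at H/3 = 1.767 m; rectangular part P₂ = K_a q H = 53.05 at H/2 = 2.650 m.
ȳ = (P₁·1.767 + P₂·2.650)/(P₁+P₂) = 2.161 m.

2.16 m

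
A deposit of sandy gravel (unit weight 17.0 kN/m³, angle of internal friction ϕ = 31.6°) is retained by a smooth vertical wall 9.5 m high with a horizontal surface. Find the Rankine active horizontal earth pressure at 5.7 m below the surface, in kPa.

K_a = (1 − sin φ)/(1 + sin φ) = 0.3123.
σ_h = K_a γ z = 0.3123 × 17.0 × 5.7 = 30.27 kPa.

30.3 kPa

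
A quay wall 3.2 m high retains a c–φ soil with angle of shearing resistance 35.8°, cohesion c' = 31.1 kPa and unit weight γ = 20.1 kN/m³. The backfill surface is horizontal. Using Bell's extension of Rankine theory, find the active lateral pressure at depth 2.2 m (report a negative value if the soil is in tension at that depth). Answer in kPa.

K_a = (1 − sin φ)/(1 + sin φ) = 0.2619.
σ_a = K_a γ z − 2c√K_a = 0.2619×20.1×2.2 − 2×31.1×0.5117 = -20.25 kPa.

-20.2 kPa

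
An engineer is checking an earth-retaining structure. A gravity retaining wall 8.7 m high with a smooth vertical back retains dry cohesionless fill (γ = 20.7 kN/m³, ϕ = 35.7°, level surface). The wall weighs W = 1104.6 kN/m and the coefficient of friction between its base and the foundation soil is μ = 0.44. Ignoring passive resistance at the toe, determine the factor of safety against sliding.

K_a = tan²(45° − 35.7°/2) = 0.2630.
P_a = ½K_aγH² = 0.5×0.2630×20.7×8.7² = 206.0 kN/m, acting at H/3 = 2.900 m above the base.
FS_sliding = μW / P_a = 0.44×1104.6 / 206.0 = 2.359.

2.36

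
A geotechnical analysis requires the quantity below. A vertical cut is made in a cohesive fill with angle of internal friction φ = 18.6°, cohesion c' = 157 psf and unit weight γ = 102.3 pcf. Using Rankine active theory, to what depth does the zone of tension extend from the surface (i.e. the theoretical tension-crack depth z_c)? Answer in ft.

4.27 ft

K_a = tan²(45° − 18.6°/2) = 0.5163; √K_a = 0.7186.
The active pressure is zero where K_a γ z = 2c√K_a, so z_c = 2c/(γ√K_a) = 2×157/(102.3×0.7186) = 4.272 ft.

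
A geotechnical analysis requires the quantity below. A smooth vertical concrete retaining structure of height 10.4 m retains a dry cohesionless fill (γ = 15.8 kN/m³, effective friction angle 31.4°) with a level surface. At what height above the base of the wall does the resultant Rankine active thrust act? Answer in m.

K_a = 0.3149.
The pressure distribution is triangular, so the resultant acts at H/3 above the base = 10.4/3 = 3.467 m.

3.47 m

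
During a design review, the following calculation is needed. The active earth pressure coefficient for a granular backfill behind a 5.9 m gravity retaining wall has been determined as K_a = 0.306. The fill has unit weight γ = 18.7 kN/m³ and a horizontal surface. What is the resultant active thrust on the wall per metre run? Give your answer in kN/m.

99.6 kN/m

P = ½ K_a γ H² = 0.5 × 0.306 × 18.7 × 5.9² = 99.59 kN/m.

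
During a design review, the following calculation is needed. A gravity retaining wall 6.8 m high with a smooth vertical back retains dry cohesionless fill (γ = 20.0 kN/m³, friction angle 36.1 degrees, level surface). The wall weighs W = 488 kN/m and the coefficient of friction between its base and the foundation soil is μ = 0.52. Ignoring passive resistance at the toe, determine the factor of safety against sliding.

2.12

K_a = tan²(45° − 36.1°/2) = 0.2585.
P_a = ½K_aγH² = 0.5×0.2585×20.0×6.8² = 119.5 kN/m, acting at H/3 = 2.267 m above the base.
FS_sliding = μW / P_a = 0.52×488 / 119.5 = 2.123.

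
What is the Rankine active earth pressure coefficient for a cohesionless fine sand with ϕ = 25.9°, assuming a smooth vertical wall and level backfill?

0.392

K_a = tan²(45° − φ/2) = tan²(32.05°) = 0.3920.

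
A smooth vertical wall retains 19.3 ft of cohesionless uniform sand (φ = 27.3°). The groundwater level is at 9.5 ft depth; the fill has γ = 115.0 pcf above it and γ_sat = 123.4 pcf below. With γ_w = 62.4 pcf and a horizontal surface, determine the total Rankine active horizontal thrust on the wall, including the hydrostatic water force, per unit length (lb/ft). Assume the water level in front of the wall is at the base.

K_a = tan²(45° − φ/2) = 0.3711.
γ' = 123.4 − 62.4 = 61.00 pcf. Depth below WT = 9.8 ft.
σ'_h at WT = K_a γ d_w = 405.5 psf; at base = 405.5 + K_a γ' × 9.8 = 627.3 psf.
P₁ (0–9.5 ft) = ½×405.5×9.5 = 1926. P₂ (9.5–19.3 ft) = ½(405.5+627.3)×9.8 = 5061.
P_w = ½ γ_w h₂² = 0.5×62.4×9.8² = 2996. Total = 1926+5061+2996 = 9983 lb/ft.

9980 lb/ft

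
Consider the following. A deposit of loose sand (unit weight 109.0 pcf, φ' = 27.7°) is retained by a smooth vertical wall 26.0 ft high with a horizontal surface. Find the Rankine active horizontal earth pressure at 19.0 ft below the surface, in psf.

K_a = (1 − sin φ)/(1 + sin φ) = 0.3653.
σ_h = K_a γ z = 0.3653 × 109.0 × 19.0 = 756.6 psf.

757 psf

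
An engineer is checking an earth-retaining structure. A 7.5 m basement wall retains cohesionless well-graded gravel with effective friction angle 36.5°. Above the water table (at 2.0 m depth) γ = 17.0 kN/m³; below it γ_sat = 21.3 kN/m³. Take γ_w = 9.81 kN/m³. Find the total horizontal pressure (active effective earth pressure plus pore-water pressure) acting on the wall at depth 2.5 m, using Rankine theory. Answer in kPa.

K_a = (1 − sin φ)/(1 + sin φ) = 0.2541.
γ' = 21.3 − 9.81 = 11.49 kN/m³.
Effective vertical stress at 2.5 m: σ'_v = 17.0×2.0 + 11.49×0.500 = 39.74 kPa.
σ'_h = K_a σ'_v = 0.2541 × 39.74 = 10.10 kPa; u = γ_w × 0.500 = 4.905 kPa.
Total σ_h = 10.10 + 4.905 = 15.00 kPa.

15.0 kPa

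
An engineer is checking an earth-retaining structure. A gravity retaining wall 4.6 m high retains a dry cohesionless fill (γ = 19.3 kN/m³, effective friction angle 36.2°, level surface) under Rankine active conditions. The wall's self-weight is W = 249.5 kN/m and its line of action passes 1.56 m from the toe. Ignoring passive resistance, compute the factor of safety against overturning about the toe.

K_a = tan²(45° − 36.2°/2) = 0.2574.
P_a = ½K_aγH² = 0.5×0.2574×19.3×4.6² = 52.56 kN/m, acting at H/3 = 1.533 m above the base.
Overturning moment M_o = P_a × H/3 = 52.56 × 1.533 = 80.59.
Resisting moment M_r = W × 1.56 = 249.5 × 1.56 = 389.2.
FS_overturning = M_r/M_o = 389.2/80.59 = 4.830.

4.83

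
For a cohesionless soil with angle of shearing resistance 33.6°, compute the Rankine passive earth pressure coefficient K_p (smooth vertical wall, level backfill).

K_p = (1 + sin φ)/(1 − sin φ) = tan²(45° + 33.6°/2) = 3.478.

3.48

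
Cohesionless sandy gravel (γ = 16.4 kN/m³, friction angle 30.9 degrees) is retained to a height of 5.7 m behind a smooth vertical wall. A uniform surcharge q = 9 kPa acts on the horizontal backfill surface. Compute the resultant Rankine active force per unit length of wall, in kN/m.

K_a = tan²(45° − φ/2) = 0.3214.
Soil triangle: ½ K_a γ H² = 0.5×0.3214×16.4×5.7² = 85.63 kN/m.
Surcharge rectangle: K_a q H = 0.3214×9×5.7 = 16.49 kN/m.
Total = 85.63 + 16.49 = 102.1 kN/m.

102 kN/m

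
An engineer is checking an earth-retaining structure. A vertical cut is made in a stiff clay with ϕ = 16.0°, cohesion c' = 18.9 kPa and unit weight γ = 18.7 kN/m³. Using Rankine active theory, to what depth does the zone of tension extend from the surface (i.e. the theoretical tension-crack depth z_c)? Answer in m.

2.68 m

K_a = tan²(45° − 16.0°/2) = 0.5678; √K_a = 0.7536.
The active pressure is zero where K_a γ z = 2c√K_a, so z_c = 2c/(γ√K_a) = 2×18.9/(18.7×0.7536) = 2.682 m.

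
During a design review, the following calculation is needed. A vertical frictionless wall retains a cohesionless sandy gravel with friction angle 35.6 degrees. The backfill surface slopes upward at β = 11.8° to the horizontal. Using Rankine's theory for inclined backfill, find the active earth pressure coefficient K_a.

K_a = cos β · (cos β − √(cos²β − cos²φ)) / (cos β + √(cos²β − cos²φ)).
cos β = 0.9789, cos φ = 0.8131, √(cos²β − cos²φ) = 0.5450.
K_a = 0.9789 × (0.9789 − 0.5450)/(0.9789 + 0.5450) = 0.2787.

0.279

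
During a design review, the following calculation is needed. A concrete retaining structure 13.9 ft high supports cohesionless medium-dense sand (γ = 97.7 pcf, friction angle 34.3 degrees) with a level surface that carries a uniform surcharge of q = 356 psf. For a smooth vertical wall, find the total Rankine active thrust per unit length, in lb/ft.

4020 lb/ft

K_a = tan²(45° − φ/2) = 0.2792.
Soil triangle: ½ K_a γ H² = 0.5×0.2792×97.7×13.9² = 2635 lb/ft.
Surcharge rectangle: K_a q H = 0.2792×356×13.9 = 1381 lb/ft.
Total = 2635 + 1381 = 4016 lb/ft.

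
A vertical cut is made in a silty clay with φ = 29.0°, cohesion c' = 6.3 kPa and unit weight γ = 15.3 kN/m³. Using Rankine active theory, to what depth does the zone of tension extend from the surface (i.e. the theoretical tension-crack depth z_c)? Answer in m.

K_a = tan²(45° − 29.0°/2) = 0.3470; √K_a = 0.5890.
The active pressure is zero where K_a γ z = 2c√K_a, so z_c = 2c/(γ√K_a) = 2×6.3/(15.3×0.5890) = 1.398 m.

1.40 m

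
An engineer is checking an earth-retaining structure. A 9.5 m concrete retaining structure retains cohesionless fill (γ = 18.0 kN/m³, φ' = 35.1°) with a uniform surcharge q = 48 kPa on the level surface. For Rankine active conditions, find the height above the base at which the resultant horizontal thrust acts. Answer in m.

3.74 m

K_a = 0.2698.
Triangular part P₁ = ½K_aγH² = 219.2 at H/3 = 3.167 m; rectangular part P₂ = K_a q H = 123.0 at H/2 = 4.750 m.
ȳ = (P₁·3.167 + P₂·4.750)/(P₁+P₂) = 3.736 m.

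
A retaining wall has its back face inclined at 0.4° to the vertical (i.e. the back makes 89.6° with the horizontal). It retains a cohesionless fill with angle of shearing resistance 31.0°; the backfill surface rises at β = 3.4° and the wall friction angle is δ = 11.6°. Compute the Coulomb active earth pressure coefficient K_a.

K_a = sin²(α+φ) / [sin²α · sin(α−δ) · (1 + √{sin(φ+δ)sin(φ−β) / (sin(α−δ)sin(α+β))})²].
With α = 89.6°, φ = 31.0°, δ = 11.6°, β = 3.4°: K_a = 0.3086.

0.309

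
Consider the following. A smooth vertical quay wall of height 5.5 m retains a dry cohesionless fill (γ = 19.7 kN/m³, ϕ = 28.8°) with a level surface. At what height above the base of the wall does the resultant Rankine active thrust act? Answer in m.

1.83 m

K_a = 0.3498.
The pressure distribution is triangular, so the resultant acts at H/3 above the base = 5.5/3 = 1.833 m.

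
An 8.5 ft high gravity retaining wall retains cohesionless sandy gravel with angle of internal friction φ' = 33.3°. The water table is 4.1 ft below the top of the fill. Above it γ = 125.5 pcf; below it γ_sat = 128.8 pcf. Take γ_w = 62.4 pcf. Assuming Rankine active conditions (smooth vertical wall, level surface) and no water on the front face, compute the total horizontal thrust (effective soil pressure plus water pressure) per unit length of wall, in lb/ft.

K_a = tan²(45° − φ/2) = 0.2911.
γ' = 128.8 − 62.4 = 66.40 pcf. Depth below WT = 4.4 ft.
σ'_h at WT = K_a γ d_w = 149.8 psf; at base = 149.8 + K_a γ' × 4.4 = 234.9 psf.
P₁ (0–4.1 ft) = ½×149.8×4.1 = 307.1. P₂ (4.1–8.5 ft) = ½(149.8+234.9)×4.4 = 846.3.
P_w = ½ γ_w h₂² = 0.5×62.4×4.4² = 604.0. Total = 307.1+846.3+604.0 = 1757 lb/ft.

1760 lb/ft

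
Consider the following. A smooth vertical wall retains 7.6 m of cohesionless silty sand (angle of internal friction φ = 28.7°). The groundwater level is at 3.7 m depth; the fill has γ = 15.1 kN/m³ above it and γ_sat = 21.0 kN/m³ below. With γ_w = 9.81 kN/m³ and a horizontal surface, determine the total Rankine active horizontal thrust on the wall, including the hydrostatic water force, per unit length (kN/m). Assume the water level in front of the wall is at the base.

K_a = tan²(45° − φ/2) = 0.3511.
γ' = 21.0 − 9.81 = 11.19 kN/m³. Depth below WT = 3.9 m.
σ'_h at WT = K_a γ d_w = 19.62 kPa; at base = 19.62 + K_a γ' × 3.9 = 34.94 kPa.
P₁ (0–3.7 m) = ½×19.62×3.7 = 36.29. P₂ (3.7–7.6 m) = ½(19.62+34.94)×3.9 = 106.4.
P_w = ½ γ_w h₂² = 0.5×9.81×3.9² = 74.61. Total = 36.29+106.4+74.61 = 217.3 kN/m.

217 kN/m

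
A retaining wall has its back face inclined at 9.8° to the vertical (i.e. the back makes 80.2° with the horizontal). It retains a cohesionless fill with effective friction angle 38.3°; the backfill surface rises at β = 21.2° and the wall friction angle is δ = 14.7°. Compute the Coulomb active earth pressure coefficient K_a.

0.382

K_a = sin²(α+φ) / [sin²α · sin(α−δ) · (1 + √{sin(φ+δ)sin(φ−β) / (sin(α−δ)sin(α+β))})²].
With α = 80.2°, φ = 38.3°, δ = 14.7°, β = 21.2°: K_a = 0.3818.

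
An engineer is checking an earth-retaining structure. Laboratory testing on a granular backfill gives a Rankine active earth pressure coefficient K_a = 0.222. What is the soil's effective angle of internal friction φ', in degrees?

39.5°

K_a = tan²(45° − φ/2) ⇒ 45° − φ/2 = arctan(√0.222) = 25.23°.
φ = 2(45° − 25.23°) = 39.54°.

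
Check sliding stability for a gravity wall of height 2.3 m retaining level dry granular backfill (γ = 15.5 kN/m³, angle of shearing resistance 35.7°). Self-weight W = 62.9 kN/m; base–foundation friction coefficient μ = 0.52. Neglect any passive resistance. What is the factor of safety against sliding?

K_a = tan²(45° − 35.7°/2) = 0.2630.
P_a = ½K_aγH² = 0.5×0.2630×15.5×2.3² = 10.78 kN/m, acting at H/3 = 0.7667 m above the base.
FS_sliding = μW / P_a = 0.52×62.9 / 10.78 = 3.034.

3.03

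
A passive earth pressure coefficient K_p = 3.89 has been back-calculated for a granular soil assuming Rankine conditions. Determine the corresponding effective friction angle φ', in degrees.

K_p = (1+sin φ)/(1−sin φ) ⇒ sin φ = (K_p − 1)/(K_p + 1) = 0.5910.
φ = arcsin(0.5910) = 36.23°.

36.2°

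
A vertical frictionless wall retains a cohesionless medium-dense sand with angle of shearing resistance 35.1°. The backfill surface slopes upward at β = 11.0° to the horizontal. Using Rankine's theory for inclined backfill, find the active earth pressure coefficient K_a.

K_a = cos β · (cos β − √(cos²β − cos²φ)) / (cos β + √(cos²β − cos²φ)).
cos β = 0.9816, cos φ = 0.8181, √(cos²β − cos²φ) = 0.5424.
K_a = 0.9816 × (0.9816 − 0.5424)/(0.9816 + 0.5424) = 0.2829.

0.283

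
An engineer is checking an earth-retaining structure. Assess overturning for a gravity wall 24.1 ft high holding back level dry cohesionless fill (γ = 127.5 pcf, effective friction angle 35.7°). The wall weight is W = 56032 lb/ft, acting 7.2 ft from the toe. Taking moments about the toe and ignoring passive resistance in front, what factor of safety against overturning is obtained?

5.16

K_a = tan²(45° − 35.7°/2) = 0.2630.
P_a = ½K_aγH² = 0.5×0.2630×127.5×24.1² = 9738 lb/ft, acting at H/3 = 8.033 ft above the base.
Overturning moment M_o = P_a × H/3 = 9738 × 8.033 = 78230.
Resisting moment M_r = W × 7.2 = 56032 × 7.2 = 403400.
FS_overturning = M_r/M_o = 403400/78230 = 5.157.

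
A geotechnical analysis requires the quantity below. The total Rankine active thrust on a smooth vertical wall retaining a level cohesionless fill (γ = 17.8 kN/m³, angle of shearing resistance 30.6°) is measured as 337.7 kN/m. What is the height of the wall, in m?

10.8 m

K_a = 0.3253. P_a = ½ K_a γ H² ⇒ H = √(2P_a/(K_a γ)).
H = √(2×337.7/(0.3253×17.8)) = 10.80 m.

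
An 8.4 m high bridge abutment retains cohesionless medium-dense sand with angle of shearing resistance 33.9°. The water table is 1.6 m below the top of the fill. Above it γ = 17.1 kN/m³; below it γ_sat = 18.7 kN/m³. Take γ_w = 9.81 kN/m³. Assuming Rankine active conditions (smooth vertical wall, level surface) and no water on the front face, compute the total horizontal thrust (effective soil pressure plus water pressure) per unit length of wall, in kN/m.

344 kN/m

K_a = tan²(45° − φ/2) = 0.2839.
γ' = 18.7 − 9.81 = 8.890 kN/m³. Depth below WT = 6.8 m.
σ'_h at WT = K_a γ d_w = 7.768 kPa; at base = 7.768 + K_a γ' × 6.8 = 24.93 kPa.
P₁ (0–1.6 m) = ½×7.768×1.6 = 6.214. P₂ (1.6–8.4 m) = ½(7.768+24.93)×6.8 = 111.2.
P_w = ½ γ_w h₂² = 0.5×9.81×6.8² = 226.8. Total = 6.214+111.2+226.8 = 344.2 kN/m.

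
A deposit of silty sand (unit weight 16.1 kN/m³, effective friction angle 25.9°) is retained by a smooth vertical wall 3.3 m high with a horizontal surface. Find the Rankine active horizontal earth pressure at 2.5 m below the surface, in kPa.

15.8 kPa

K_a = (1 − sin φ)/(1 + sin φ) = 0.3920.
σ_h = K_a γ z = 0.3920 × 16.1 × 2.5 = 15.78 kPa.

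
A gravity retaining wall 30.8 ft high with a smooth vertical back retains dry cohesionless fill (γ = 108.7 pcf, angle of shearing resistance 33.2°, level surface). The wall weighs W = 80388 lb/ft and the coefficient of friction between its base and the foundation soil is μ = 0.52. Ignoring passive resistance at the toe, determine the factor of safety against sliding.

2.77

K_a = tan²(45° − 33.2°/2) = 0.2924.
P_a = ½K_aγH² = 0.5×0.2924×108.7×30.8² = 15070 lb/ft, acting at H/3 = 10.27 ft above the base.
FS_sliding = μW / P_a = 0.52×80388 / 15070 = 2.773.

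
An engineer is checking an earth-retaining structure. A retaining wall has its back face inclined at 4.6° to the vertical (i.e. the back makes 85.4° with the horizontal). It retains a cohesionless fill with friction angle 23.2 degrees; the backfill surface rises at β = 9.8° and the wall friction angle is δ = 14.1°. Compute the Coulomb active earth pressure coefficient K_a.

K_a = sin²(α+φ) / [sin²α · sin(α−δ) · (1 + √{sin(φ+δ)sin(φ−β) / (sin(α−δ)sin(α+β))})²].
With α = 85.4°, φ = 23.2°, δ = 14.1°, β = 9.8°: K_a = 0.4970.

0.497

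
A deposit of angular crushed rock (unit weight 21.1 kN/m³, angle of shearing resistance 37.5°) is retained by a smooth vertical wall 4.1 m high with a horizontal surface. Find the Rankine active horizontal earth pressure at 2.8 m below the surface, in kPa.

14.4 kPa

K_a = (1 − sin φ)/(1 + sin φ) = 0.2432.
σ_h = K_a γ z = 0.2432 × 21.1 × 2.8 = 14.37 kPa.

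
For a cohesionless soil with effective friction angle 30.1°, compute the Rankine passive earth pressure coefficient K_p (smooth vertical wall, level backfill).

K_p = (1 + sin φ)/(1 − sin φ) = tan²(45° + 30.1°/2) = 3.012.

3.01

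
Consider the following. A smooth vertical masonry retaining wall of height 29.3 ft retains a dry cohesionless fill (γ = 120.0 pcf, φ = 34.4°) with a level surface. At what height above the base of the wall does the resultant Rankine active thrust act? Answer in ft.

9.77 ft

K_a = 0.2780.
The pressure distribution is triangular, so the resultant acts at H/3 above the base = 29.3/3 = 9.767 ft.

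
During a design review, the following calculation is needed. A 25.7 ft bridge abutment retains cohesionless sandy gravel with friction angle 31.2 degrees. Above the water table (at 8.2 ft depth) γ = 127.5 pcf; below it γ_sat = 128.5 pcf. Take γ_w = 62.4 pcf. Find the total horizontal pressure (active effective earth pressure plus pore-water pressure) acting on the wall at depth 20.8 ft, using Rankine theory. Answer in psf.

1380 psf

K_a = (1 − sin φ)/(1 + sin φ) = 0.3175.
γ' = 128.5 − 62.4 = 66.10 pcf.
Effective vertical stress at 20.8 ft: σ'_v = 127.5×8.2 + 66.10×12.6 = 1878 psf.
σ'_h = K_a σ'_v = 0.3175 × 1878 = 596.4 psf; u = γ_w × 12.6 = 786.2 psf.
Total σ_h = 596.4 + 786.2 = 1383 psf.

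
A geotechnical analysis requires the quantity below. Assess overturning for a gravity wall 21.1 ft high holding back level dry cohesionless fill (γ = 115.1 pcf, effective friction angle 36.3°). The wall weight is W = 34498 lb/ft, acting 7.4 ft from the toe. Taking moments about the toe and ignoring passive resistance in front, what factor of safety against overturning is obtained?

5.53

K_a = tan²(45° − 36.3°/2) = 0.2563.
P_a = ½K_aγH² = 0.5×0.2563×115.1×21.1² = 6566 lb/ft, acting at H/3 = 7.033 ft above the base.
Overturning moment M_o = P_a × H/3 = 6566 × 7.033 = 46180.
Resisting moment M_r = W × 7.4 = 34498 × 7.4 = 255300.
FS_overturning = M_r/M_o = 255300/46180 = 5.528.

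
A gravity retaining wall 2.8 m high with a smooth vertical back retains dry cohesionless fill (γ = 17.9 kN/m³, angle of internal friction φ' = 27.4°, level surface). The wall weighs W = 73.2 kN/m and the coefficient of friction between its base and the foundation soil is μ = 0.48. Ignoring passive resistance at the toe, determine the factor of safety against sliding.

K_a = tan²(45° − 27.4°/2) = 0.3697.
P_a = ½K_aγH² = 0.5×0.3697×17.9×2.8² = 25.94 kN/m, acting at H/3 = 0.9333 m above the base.
FS_sliding = μW / P_a = 0.48×73.2 / 25.94 = 1.355.

1.35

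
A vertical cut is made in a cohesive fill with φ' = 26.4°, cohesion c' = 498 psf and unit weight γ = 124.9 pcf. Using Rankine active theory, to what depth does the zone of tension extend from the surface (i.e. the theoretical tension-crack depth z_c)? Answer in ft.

K_a = tan²(45° − 26.4°/2) = 0.3844; √K_a = 0.6200.
The active pressure is zero where K_a γ z = 2c√K_a, so z_c = 2c/(γ√K_a) = 2×498/(124.9×0.6200) = 12.86 ft.

12.9 ft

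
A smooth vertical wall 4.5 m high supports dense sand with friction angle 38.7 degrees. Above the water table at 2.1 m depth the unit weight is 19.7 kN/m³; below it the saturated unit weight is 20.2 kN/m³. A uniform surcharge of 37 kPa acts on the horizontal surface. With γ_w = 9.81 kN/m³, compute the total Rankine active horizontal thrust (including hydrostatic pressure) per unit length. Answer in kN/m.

106 kN/m

K_a = tan²(45° − φ/2) = 0.2306.
γ' = 20.2 − 9.81 = 10.39 kN/m³. h₂ = H − d_w = 2.4 m.
σ'_h: at surface K_a·q = 8.532; at WT K_a(q+γd_w) = 18.07; at base K_a(q+γd_w+γ'h₂) = 23.82 kPa.
P₁ = ½(8.532+18.07)×2.1 = 27.93; P₂ = ½(18.07+23.82)×2.4 = 50.27; P_w = ½γ_w h₂² = 28.25.
Total = 27.93+50.27+28.25 = 106.5 kN/m.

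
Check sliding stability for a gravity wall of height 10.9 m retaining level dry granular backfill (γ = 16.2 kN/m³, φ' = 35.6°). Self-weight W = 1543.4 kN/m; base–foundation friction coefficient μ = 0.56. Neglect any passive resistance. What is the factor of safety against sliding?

3.40

K_a = tan²(45° − 35.6°/2) = 0.2641.
P_a = ½K_aγH² = 0.5×0.2641×16.2×10.9² = 254.2 kN/m, acting at H/3 = 3.633 m above the base.
FS_sliding = μW / P_a = 0.56×1543.4 / 254.2 = 3.400.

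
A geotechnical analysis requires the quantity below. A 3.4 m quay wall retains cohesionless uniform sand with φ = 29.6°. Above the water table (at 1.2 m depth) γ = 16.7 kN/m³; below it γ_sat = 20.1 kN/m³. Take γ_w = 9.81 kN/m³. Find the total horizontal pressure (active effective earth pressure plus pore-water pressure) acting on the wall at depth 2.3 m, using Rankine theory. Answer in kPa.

K_a = (1 − sin φ)/(1 + sin φ) = 0.3387.
γ' = 20.1 − 9.81 = 10.29 kN/m³.
Effective vertical stress at 2.3 m: σ'_v = 16.7×1.2 + 10.29×1.10 = 31.36 kPa.
σ'_h = K_a σ'_v = 0.3387 × 31.36 = 10.62 kPa; u = γ_w × 1.10 = 10.79 kPa.
Total σ_h = 10.62 + 10.79 = 21.41 kPa.

21.4 kPa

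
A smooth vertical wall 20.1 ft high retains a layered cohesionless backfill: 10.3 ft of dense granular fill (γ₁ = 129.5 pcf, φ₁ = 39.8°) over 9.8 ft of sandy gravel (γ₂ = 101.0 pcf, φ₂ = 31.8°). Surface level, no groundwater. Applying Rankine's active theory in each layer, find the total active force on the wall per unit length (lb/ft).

7060 lb/ft

K_a1 = tan²(45°−39.8°/2) = 0.2194; K_a2 = tan²(45°−31.8°/2) = 0.3098.
Layer 1: σ at base = K_a1 γ₁ h₁ = 292.7 psf; P₁ = ½×292.7×10.3 = 1507.
Layer 2: σ_v at top = γ₁h₁ = 1334; σ_h top = K_a2×1334 = 413.2; σ_h base = K_a2×(1334+101.0×9.8) = 719.9.
P₂ = ½(413.2+719.9)×9.8 = 5552. Total P_a = 1507+5552 = 7059 lb/ft.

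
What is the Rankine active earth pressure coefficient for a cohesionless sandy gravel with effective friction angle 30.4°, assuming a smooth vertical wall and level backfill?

K_a = (1 − sin φ)/(1 + sin φ) = (1 − sin 30.4°)/(1 + sin 30.4°) = 0.3280.

0.328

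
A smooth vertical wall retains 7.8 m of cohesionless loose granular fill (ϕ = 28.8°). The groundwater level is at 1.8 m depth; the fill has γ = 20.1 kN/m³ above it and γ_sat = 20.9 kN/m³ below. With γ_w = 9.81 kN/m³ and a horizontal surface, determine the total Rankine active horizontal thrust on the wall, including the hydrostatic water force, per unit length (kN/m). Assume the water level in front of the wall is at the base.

K_a = tan²(45° − φ/2) = 0.3498.
γ' = 20.9 − 9.81 = 11.09 kN/m³. Depth below WT = 6.0 m.
σ'_h at WT = K_a γ d_w = 12.65 kPa; at base = 12.65 + K_a γ' × 6.0 = 35.93 kPa.
P₁ (0–1.8 m) = ½×12.65×1.8 = 11.39. P₂ (1.8–7.8 m) = ½(12.65+35.93)×6.0 = 145.7.
P_w = ½ γ_w h₂² = 0.5×9.81×6.0² = 176.6. Total = 11.39+145.7+176.6 = 333.7 kN/m.

334 kN/m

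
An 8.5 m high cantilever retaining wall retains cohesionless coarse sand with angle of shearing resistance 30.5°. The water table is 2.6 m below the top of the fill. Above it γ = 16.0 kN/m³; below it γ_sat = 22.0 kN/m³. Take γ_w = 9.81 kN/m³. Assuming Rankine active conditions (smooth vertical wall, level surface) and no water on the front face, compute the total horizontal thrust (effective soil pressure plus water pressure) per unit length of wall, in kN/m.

338 kN/m

K_a = tan²(45° − φ/2) = 0.3267.
γ' = 22.0 − 9.81 = 12.19 kN/m³. Depth below WT = 5.9 m.
σ'_h at WT = K_a γ d_w = 13.59 kPa; at base = 13.59 + K_a γ' × 5.9 = 37.08 kPa.
P₁ (0–2.6 m) = ½×13.59×2.6 = 17.67. P₂ (2.6–8.5 m) = ½(13.59+37.08)×5.9 = 149.5.
P_w = ½ γ_w h₂² = 0.5×9.81×5.9² = 170.7. Total = 17.67+149.5+170.7 = 337.9 kN/m.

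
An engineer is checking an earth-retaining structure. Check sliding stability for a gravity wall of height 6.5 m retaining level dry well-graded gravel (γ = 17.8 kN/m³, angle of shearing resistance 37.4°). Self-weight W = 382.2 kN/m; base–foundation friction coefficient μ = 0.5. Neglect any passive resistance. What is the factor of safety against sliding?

K_a = tan²(45° − 37.4°/2) = 0.2443.
P_a = ½K_aγH² = 0.5×0.2443×17.8×6.5² = 91.85 kN/m, acting at H/3 = 2.167 m above the base.
FS_sliding = μW / P_a = 0.5×382.2 / 91.85 = 2.081.

2.08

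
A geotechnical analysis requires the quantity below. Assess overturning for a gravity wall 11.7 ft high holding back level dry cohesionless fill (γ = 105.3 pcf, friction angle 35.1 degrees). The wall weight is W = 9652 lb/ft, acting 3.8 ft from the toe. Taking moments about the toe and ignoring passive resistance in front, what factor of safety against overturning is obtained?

K_a = tan²(45° − 35.1°/2) = 0.2698.
P_a = ½K_aγH² = 0.5×0.2698×105.3×11.7² = 1945 lb/ft, acting at H/3 = 3.900 ft above the base.
Overturning moment M_o = P_a × H/3 = 1945 × 3.900 = 7585.
Resisting moment M_r = W × 3.8 = 9652 × 3.8 = 36680.
FS_overturning = M_r/M_o = 36680/7585 = 4.836.

4.84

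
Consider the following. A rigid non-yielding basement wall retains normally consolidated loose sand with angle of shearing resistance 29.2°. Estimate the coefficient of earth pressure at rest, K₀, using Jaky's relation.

0.512

K₀ = 1 − sin φ' = 1 − sin 29.2° = 0.5121.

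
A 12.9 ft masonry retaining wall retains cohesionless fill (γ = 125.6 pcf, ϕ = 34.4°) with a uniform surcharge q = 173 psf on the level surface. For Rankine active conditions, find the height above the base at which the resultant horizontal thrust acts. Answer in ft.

4.68 ft

K_a = 0.2780.
Triangular part P₁ = ½K_aγH² = 2905 at H/3 = 4.300 ft; rectangular part P₂ = K_a q H = 620.4 at H/2 = 6.450 ft.
ȳ = (P₁·4.300 + P₂·6.450)/(P₁+P₂) = 4.678 ft.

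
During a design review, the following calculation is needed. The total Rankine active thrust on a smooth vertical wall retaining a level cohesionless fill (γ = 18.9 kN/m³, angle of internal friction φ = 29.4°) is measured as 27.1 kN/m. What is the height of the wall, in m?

2.90 m

K_a = 0.3415. P_a = ½ K_a γ H² ⇒ H = √(2P_a/(K_a γ)).
H = √(2×27.1/(0.3415×18.9)) = 2.898 m.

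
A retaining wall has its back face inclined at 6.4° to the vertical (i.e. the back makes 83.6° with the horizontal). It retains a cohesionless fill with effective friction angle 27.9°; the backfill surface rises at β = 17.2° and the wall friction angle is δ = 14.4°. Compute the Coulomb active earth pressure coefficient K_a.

0.500

K_a = sin²(α+φ) / [sin²α · sin(α−δ) · (1 + √{sin(φ+δ)sin(φ−β) / (sin(α−δ)sin(α+β))})²].
With α = 83.6°, φ = 27.9°, δ = 14.4°, β = 17.2°: K_a = 0.5004.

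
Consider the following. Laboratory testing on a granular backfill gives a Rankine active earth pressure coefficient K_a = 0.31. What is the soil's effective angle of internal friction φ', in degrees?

K_a = tan²(45° − φ/2) ⇒ 45° − φ/2 = arctan(√0.31) = 29.11°.
φ = 2(45° − 29.11°) = 31.78°.

31.8°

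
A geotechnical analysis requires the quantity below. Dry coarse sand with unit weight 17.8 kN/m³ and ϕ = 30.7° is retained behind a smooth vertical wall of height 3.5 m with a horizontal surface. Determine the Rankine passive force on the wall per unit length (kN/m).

336 kN/m

K_p = tan²(45° + φ/2) = 3.086.
P_p = ½ K_p γ H² = 0.5 × 3.086 × 17.8 × 3.5² = 336.5 kN/m.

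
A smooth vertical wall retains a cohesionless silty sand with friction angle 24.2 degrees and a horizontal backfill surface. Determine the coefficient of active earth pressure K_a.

0.419

K_a = (1 − sin φ)/(1 + sin φ) = (1 − sin 24.2°)/(1 + sin 24.2°) = 0.4185.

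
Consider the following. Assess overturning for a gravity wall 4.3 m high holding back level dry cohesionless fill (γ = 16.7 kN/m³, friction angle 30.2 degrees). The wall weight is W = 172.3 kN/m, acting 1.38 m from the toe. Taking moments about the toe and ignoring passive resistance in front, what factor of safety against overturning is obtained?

3.25

K_a = tan²(45° − 30.2°/2) = 0.3307.
P_a = ½K_aγH² = 0.5×0.3307×16.7×4.3² = 51.05 kN/m, acting at H/3 = 1.433 m above the base.
Overturning moment M_o = P_a × H/3 = 51.05 × 1.433 = 73.17.
Resisting moment M_r = W × 1.38 = 172.3 × 1.38 = 237.8.
FS_overturning = M_r/M_o = 237.8/73.17 = 3.250.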